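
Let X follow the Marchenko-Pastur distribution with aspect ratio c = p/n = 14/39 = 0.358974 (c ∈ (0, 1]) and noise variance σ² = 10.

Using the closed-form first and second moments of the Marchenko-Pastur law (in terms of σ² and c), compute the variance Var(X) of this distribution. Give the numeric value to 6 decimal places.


Recall the MP moments m_1 = E[X] = σ² and m_2 = E[X²] = σ⁴ (1 + c).
m_1 = E[X] = σ² = 10, so m_1² = 100.
m_2 = E[X²] = σ⁴ (1 + c) = 100 · (1 + 0.358974) = 100 · 1.358974 = 135.897436.
(Note m_2 − m_1² simplifies to c · σ⁴ = 0.358974 · 100.)

Var(X) = m_2 − m_1² = 135.897436 − 100 = 35.897436.


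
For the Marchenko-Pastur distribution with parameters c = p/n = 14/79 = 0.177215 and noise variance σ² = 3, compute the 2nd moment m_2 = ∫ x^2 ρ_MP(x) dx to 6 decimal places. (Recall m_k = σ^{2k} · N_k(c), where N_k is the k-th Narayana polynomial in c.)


E[X²] = σ⁴ (1 + c) (second MP moment). With σ² = 3 (so σ⁴ = 9) and c = 14/79 = 0.177215: E[X²] = 9 · (1 + 0.177215) = 9 · 1.177215.

So E[X^2] = 10.594937.


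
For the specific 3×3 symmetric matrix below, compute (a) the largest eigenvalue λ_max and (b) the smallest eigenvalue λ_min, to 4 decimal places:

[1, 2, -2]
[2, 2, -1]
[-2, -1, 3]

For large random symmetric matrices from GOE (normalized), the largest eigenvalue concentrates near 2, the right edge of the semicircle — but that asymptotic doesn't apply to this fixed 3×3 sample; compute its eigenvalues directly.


Since M is real symmetric, all three eigenvalues are real; they are the roots of det(λI − M) = λ³ − (tr M) λ² + s λ − det M, where s is the sum of the principal 2×2 minors.
tr M = 1 + 2 + 3 = 6.
s = (1·2 − 2²) + (1·3 − (-2)²) + (2·3 − (-1)²) = -2 + (-1) + 5 = 2.
det M (expand along row 1) = 1·5 − 2·4 + (-2)·2 = -7.
Characteristic polynomial: λ³ − 6λ² + 2λ + 7 = 0.
Substitute λ = y + (tr M)/3 = y + 2.000000 to remove the quadratic term: y³ + p·y + q = 0 with p = s − (tr M)²/3 = -10.000000 and q = −2(tr M)³/27 + (tr M)·s/3 − det M = -5.000000.
Three real roots ⇒ use the trigonometric (Viète) form: r = 2√(−p/3) = 3.651484, φ = arccos(3q/(p·r)) = arccos(0.410792) = 1.147474 rad.
y_k = r·cos(φ/3 − 2πk/3) for k = 0, 1, 2 gives y = 3.387619, -0.513544, -2.874076.
λ_k = y_k + 2.000000 gives λ = 5.3876, 1.4865, -0.8741 (check: the sum is 6.0000 = tr M).

Hence λ_max = 5.3876 and λ_min = -0.8741.


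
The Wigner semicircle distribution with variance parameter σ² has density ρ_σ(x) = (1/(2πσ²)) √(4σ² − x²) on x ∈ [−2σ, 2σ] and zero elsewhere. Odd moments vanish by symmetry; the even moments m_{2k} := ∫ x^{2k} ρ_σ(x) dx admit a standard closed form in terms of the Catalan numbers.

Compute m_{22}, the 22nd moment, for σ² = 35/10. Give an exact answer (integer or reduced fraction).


By the scaled semicircle moment identity, m_{2k} = σ^{2k} · C_k with k = 11.
C_11 = (1/(k+1)) · C(2k, k) = (1/12) · C(22, 11) = (1/12) · 705432 = 58786.
σ^{2k} = (σ²)^k = (35/10)^11 = 1977326743/2048.

Therefore m_{22} = σ^{22} · C_11 = (1977326743/2048) · 58786 = 58119564956999/1024.


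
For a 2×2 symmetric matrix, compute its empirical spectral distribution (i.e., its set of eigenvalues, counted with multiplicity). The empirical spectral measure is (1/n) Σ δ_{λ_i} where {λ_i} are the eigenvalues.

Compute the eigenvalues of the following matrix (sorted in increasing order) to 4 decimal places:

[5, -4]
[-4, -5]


Since M is real symmetric, both eigenvalues are real; they are the roots of det(λI − M) = λ² − (tr M) λ + det M.
tr M = 5 + (-5) = 0.
det M = 5·(-5) − (-4)² = -25 − 16 = -41.
Characteristic polynomial: λ² − 41 = 0.
Discriminant Δ = (tr M)² − 4·det M = 0 − (-164) = 164; √Δ = 12.806248.
λ = (tr M ± √Δ)/2 = (0 ± 12.806248)/2, giving (tr M − √Δ)/2 = -6.4031 and (tr M + √Δ)/2 = 6.4031.

Eigenvalues sorted in increasing order: [-6.4031, 6.4031].


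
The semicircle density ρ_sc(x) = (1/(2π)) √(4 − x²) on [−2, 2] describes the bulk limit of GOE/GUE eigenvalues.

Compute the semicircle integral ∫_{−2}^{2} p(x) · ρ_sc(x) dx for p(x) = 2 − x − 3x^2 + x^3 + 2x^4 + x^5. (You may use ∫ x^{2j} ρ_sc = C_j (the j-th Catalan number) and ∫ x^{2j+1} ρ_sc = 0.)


Write p(x) = Σ a_i x^i, split into monomials and integrate each against ρ_sc separately.
Using ∫ x^{2j} ρ_sc = C_j = (1/(j+1)) C(2j, j) (Catalan numbers) and ∫ x^{2j+1} ρ_sc = 0 (odd monomials vanish by symmetry):
  i = 0 (even): a_0 · C_{0} = 2 · 1 = 2
  i = 1 (odd): ∫ x^1 ρ_sc = 0 (vanishes)
  i = 2 (even): a_2 · C_{1} = -3 · 1 = -3
  i = 3 (odd): ∫ x^3 ρ_sc = 0 (vanishes)
  i = 4 (even): a_4 · C_{2} = 2 · 2 = 4
  i = 5 (odd): ∫ x^5 ρ_sc = 0 (vanishes)

Summing the contributions: ∫_{−2}^{2} p(x) ρ_sc(x) dx = 2 + (-3) + 4 = 3.


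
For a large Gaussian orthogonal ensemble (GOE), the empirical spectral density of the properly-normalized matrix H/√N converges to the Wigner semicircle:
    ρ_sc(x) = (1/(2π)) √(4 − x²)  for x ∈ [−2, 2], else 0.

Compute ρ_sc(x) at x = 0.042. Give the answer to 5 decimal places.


ρ_sc(x) = (1/(2π)) √(4 − x²). With x = 0.042:
  4 − x² = 4 − (0.042)² = 4 − 0.001764 = 3.998236.
  √(4 − x²) = 1.999559.
  1/(2π) = 0.159155.
  ρ_sc(0.042) = 0.159155 · 1.999559 = 0.318240.

Rounded to 5 decimal places: ρ_sc(0.042) ≈ 0.31824.


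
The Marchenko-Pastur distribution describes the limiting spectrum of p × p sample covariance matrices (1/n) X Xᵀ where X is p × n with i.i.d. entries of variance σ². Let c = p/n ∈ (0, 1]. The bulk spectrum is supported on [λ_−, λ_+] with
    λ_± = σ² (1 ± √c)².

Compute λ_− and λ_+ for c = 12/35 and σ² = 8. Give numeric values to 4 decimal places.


c = 12/35 = 0.342857; √c = 0.585540.
λ_− = σ² (1 − √c)² = 8 · (1 − 0.585540)² = 8 · (0.414460)² = 1.374216.
λ_+ = σ² (1 + √c)² = 8 · (1 + 0.585540)² = 8 · (1.585540)² = 20.111498.

Rounded to 4 decimal places: λ_− ≈ 1.3742, λ_+ ≈ 20.1115.


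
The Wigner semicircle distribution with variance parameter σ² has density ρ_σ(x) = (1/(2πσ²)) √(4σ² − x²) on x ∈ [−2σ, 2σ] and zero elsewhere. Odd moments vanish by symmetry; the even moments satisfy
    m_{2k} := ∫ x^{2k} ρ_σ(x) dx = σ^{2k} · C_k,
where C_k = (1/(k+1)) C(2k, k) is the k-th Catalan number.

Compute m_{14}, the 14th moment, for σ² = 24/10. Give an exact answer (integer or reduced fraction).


By the scaled semicircle moment identity, m_{2k} = σ^{2k} · C_k with k = 7.
C_7 = (1/(k+1)) · C(2k, k) = (1/8) · C(14, 7) = (1/8) · 3432 = 429.
σ^{2k} = (σ²)^k = (24/10)^7 = 35831808/78125.

Therefore m_{14} = σ^{14} · C_7 = (35831808/78125) · 429 = 15371845632/78125.


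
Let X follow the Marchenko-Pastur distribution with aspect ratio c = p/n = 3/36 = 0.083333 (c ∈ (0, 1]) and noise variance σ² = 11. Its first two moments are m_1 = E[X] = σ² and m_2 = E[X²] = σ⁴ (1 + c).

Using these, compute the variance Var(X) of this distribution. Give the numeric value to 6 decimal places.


m_1 = E[X] = σ² = 11, so m_1² = 121.
m_2 = E[X²] = σ⁴ (1 + c) = 121 · (1 + 0.083333) = 121 · 1.083333 = 131.083333.
(Note m_2 − m_1² simplifies to c · σ⁴ = 0.083333 · 121.)

Var(X) = m_2 − m_1² = 131.083333 − 121 = 10.083333.


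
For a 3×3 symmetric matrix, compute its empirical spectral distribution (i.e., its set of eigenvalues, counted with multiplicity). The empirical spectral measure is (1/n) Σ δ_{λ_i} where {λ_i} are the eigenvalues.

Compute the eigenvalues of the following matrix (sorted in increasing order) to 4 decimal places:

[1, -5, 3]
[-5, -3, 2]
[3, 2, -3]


Since M is real symmetric, all three eigenvalues are real; they are the roots of det(λI − M) = λ³ − (tr M) λ² + s λ − det M, where s is the sum of the principal 2×2 minors.
tr M = 1 + (-3) + (-3) = -5.
s = (1·(-3) − (-5)²) + (1·(-3) − 3²) + ((-3)·(-3) − 2²) = -28 + (-12) + 5 = -35.
det M (expand along row 1) = 1·5 − (-5)·9 + 3·(-1) = 47.
Characteristic polynomial: λ³ + 5λ² − 35λ − 47 = 0.
Substitute λ = y + (tr M)/3 = y − 1.666667 to remove the quadratic term: y³ + p·y + q = 0 with p = s − (tr M)²/3 = -43.333333 and q = −2(tr M)³/27 + (tr M)·s/3 − det M = 20.592593.
Three real roots ⇒ use the trigonometric (Viète) form: r = 2√(−p/3) = 7.601170, φ = arccos(3q/(p·r)) = arccos(-0.187555) = 1.759469 rad.
y_k = r·cos(φ/3 − 2πk/3) for k = 0, 1, 2 gives y = 6.330927, 0.477730, -6.808657.
λ_k = y_k − 1.666667 gives λ = 4.6643, -1.1889, -8.4753 (check: the sum is -5.0000 = tr M).

Eigenvalues sorted in increasing order: [-8.4753, -1.1889, 4.6643].


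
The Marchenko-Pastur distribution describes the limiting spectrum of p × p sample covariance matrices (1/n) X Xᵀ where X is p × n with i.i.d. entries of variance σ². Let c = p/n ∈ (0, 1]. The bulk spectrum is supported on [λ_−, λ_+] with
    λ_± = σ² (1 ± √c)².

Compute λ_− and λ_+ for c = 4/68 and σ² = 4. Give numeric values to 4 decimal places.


c = 4/68 = 0.058824; √c = 0.242536.
λ_− = σ² (1 − √c)² = 4 · (1 − 0.242536)² = 4 · (0.757464)² = 2.295009.
λ_+ = σ² (1 + √c)² = 4 · (1 + 0.242536)² = 4 · (1.242536)² = 6.175579.

Rounded to 4 decimal places: λ_− ≈ 2.2950, λ_+ ≈ 6.1756.


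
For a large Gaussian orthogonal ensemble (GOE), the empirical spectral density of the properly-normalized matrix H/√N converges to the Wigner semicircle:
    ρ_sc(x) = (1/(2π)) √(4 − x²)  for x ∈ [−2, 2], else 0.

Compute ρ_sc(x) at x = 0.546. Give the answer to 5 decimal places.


ρ_sc(x) = (1/(2π)) √(4 − x²). With x = 0.546:
  4 − x² = 4 − (0.546)² = 4 − 0.298116 = 3.701884.
  √(4 − x²) = 1.924028.
  1/(2π) = 0.159155.
  ρ_sc(0.546) = 0.159155 · 1.924028 = 0.306219.

Rounded to 5 decimal places: ρ_sc(0.546) ≈ 0.30622.


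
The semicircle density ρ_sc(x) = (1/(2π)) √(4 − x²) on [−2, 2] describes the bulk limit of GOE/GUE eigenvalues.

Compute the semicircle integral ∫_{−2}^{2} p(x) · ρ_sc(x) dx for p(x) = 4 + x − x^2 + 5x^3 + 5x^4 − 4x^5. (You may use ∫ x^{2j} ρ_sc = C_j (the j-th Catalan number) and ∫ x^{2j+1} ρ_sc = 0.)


Write p(x) = Σ a_i x^i, split into monomials and integrate each against ρ_sc separately.
Using ∫ x^{2j} ρ_sc = C_j = (1/(j+1)) C(2j, j) (Catalan numbers) and ∫ x^{2j+1} ρ_sc = 0 (odd monomials vanish by symmetry):
  i = 0 (even): a_0 · C_{0} = 4 · 1 = 4
  i = 1 (odd): ∫ x^1 ρ_sc = 0 (vanishes)
  i = 2 (even): a_2 · C_{1} = -1 · 1 = -1
  i = 3 (odd): ∫ x^3 ρ_sc = 0 (vanishes)
  i = 4 (even): a_4 · C_{2} = 5 · 2 = 10
  i = 5 (odd): ∫ x^5 ρ_sc = 0 (vanishes)

Summing the contributions: ∫_{−2}^{2} p(x) ρ_sc(x) dx = 4 + (-1) + 10 = 13.


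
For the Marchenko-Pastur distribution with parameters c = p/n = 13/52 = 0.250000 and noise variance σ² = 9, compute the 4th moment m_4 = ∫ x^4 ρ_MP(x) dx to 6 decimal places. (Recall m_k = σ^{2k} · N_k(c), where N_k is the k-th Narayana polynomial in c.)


E[X⁴] = σ⁸ (1 + 6c + 6c² + c³) (fourth MP moment). With σ² = 9 (so σ⁸ = 6561) and c = 13/52 = 0.250000: E[X⁴] = 6561 · (1 + 6·0.250000 + 6·(0.250000)² + (0.250000)³) = 6561 · 2.890625.

So E[X^4] = 18965.390625.


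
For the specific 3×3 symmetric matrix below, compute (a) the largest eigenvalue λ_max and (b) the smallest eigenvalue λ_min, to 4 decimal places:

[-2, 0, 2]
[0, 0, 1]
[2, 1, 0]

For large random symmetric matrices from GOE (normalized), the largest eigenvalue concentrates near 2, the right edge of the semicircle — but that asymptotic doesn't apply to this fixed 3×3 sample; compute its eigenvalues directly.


Since M is real symmetric, all three eigenvalues are real; they are the roots of det(λI − M) = λ³ − (tr M) λ² + s λ − det M, where s is the sum of the principal 2×2 minors.
tr M = -2 + 0 + 0 = -2.
s = ((-2)·0 − 0²) + ((-2)·0 − 2²) + (0·0 − 1²) = 0 + (-4) + (-1) = -5.
det M (expand along row 1) = (-2)·(-1) − 0·(-2) + 2·0 = 2.
Characteristic polynomial: λ³ + 2λ² − 5λ − 2 = 0.
Substitute λ = y + (tr M)/3 = y − 0.666667 to remove the quadratic term: y³ + p·y + q = 0 with p = s − (tr M)²/3 = -6.333333 and q = −2(tr M)³/27 + (tr M)·s/3 − det M = 1.925926.
Three real roots ⇒ use the trigonometric (Viète) form: r = 2√(−p/3) = 2.905933, φ = arccos(3q/(p·r)) = arccos(-0.313937) = 1.890134 rad.
y_k = r·cos(φ/3 − 2πk/3) for k = 0, 1, 2 gives y = 2.347997, 0.308740, -2.656738.
λ_k = y_k − 0.666667 gives λ = 1.6813, -0.3579, -3.3234 (check: the sum is -2.0000 = tr M).

Hence λ_max = 1.6813 and λ_min = -3.3234.


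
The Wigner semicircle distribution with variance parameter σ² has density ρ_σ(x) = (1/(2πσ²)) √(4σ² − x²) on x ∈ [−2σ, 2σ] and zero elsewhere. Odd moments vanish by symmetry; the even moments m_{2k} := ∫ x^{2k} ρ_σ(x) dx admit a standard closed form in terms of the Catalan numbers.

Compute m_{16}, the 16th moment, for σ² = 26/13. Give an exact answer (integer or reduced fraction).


By the scaled semicircle moment identity, m_{2k} = σ^{2k} · C_k with k = 8.
C_8 = (1/(k+1)) · C(2k, k) = (1/9) · C(16, 8) = (1/9) · 12870 = 1430.
σ^{2k} = (σ²)^k = (26/13)^8 = 256.

Therefore m_{16} = σ^{16} · C_8 = 256 · 1430 = 366080.


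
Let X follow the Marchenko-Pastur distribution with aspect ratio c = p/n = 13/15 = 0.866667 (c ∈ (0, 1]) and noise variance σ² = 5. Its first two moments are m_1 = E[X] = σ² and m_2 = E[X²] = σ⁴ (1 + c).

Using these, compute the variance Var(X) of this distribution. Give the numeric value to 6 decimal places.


m_1 = E[X] = σ² = 5, so m_1² = 25.
m_2 = E[X²] = σ⁴ (1 + c) = 25 · (1 + 0.866667) = 25 · 1.866667 = 46.666667.
(Note m_2 − m_1² simplifies to c · σ⁴ = 0.866667 · 25.)

Var(X) = m_2 − m_1² = 46.666667 − 25 = 21.666667.


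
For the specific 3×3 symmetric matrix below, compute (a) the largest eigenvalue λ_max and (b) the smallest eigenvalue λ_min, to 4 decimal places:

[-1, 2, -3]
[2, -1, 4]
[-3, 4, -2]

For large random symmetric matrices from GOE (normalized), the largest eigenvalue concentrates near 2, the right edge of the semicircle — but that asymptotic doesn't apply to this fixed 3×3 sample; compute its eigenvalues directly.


Since M is real symmetric, all three eigenvalues are real; they are the roots of det(λI − M) = λ³ − (tr M) λ² + s λ − det M, where s is the sum of the principal 2×2 minors.
tr M = -1 + (-1) + (-2) = -4.
s = ((-1)·(-1) − 2²) + ((-1)·(-2) − (-3)²) + ((-1)·(-2) − 4²) = -3 + (-7) + (-14) = -24.
det M (expand along row 1) = (-1)·(-14) − 2·8 + (-3)·5 = -17.
Characteristic polynomial: λ³ + 4λ² − 24λ + 17 = 0.
Substitute λ = y + (tr M)/3 = y − 1.333333 to remove the quadratic term: y³ + p·y + q = 0 with p = s − (tr M)²/3 = -29.333333 and q = −2(tr M)³/27 + (tr M)·s/3 − det M = 53.740741.
Three real roots ⇒ use the trigonometric (Viète) form: r = 2√(−p/3) = 6.253888, φ = arccos(3q/(p·r)) = arccos(-0.878847) = 2.644237 rad.
y_k = r·cos(φ/3 − 2πk/3) for k = 0, 1, 2 gives y = 3.977860, 2.190281, -6.168141.
λ_k = y_k − 1.333333 gives λ = 2.6445, 0.8569, -7.5015 (check: the sum is -4.0000 = tr M).

Hence λ_max = 2.6445 and λ_min = -7.5015.


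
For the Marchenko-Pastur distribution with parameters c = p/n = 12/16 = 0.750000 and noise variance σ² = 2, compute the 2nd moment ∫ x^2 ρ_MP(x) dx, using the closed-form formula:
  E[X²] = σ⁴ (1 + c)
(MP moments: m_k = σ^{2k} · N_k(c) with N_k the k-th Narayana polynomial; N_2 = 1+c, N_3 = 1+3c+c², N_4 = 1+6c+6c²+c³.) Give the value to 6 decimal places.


E[X²] = σ⁴ (1 + c) (second MP moment). With σ² = 2 (so σ⁴ = 4) and c = 12/16 = 0.750000: E[X²] = 4 · (1 + 0.750000) = 4 · 1.750000.

So E[X^2] = 7.000000.


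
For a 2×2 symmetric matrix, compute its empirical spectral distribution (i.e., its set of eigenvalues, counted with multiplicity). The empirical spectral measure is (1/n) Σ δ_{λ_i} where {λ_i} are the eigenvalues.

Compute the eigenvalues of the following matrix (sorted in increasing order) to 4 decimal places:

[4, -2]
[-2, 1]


Since M is real symmetric, both eigenvalues are real; they are the roots of det(λI − M) = λ² − (tr M) λ + det M.
tr M = 4 + 1 = 5.
det M = 4·1 − (-2)² = 4 − 4 = 0.
Characteristic polynomial: λ² − 5λ = 0.
Discriminant Δ = (tr M)² − 4·det M = 25 − 0 = 25; √Δ = 5.000000.
λ = (tr M ± √Δ)/2 = (5 ± 5.000000)/2, giving (tr M − √Δ)/2 = 0.0000 and (tr M + √Δ)/2 = 5.0000.

Eigenvalues sorted in increasing order: [0.0000, 5.0000].


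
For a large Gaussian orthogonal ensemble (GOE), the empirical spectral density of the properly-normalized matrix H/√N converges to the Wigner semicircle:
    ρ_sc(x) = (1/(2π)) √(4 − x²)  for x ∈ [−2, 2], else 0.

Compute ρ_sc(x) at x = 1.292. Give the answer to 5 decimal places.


ρ_sc(x) = (1/(2π)) √(4 − x²). With x = 1.292:
  4 − x² = 4 − (1.292)² = 4 − 1.669264 = 2.330736.
  √(4 − x²) = 1.526675.
  1/(2π) = 0.159155.
  ρ_sc(1.292) = 0.159155 · 1.526675 = 0.242978.

Rounded to 5 decimal places: ρ_sc(1.292) ≈ 0.24298.


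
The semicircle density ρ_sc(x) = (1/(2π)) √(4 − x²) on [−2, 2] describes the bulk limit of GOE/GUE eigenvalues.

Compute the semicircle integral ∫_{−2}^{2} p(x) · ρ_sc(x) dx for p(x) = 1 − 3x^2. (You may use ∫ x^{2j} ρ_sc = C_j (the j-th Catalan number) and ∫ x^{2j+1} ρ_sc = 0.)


Write p(x) = Σ a_i x^i, split into monomials and integrate each against ρ_sc separately.
Using ∫ x^{2j} ρ_sc = C_j = (1/(j+1)) C(2j, j) (Catalan numbers) and ∫ x^{2j+1} ρ_sc = 0 (odd monomials vanish by symmetry):
  i = 0 (even): a_0 · C_{0} = 1 · 1 = 1
  i = 2 (even): a_2 · C_{1} = -3 · 1 = -3

Summing the contributions: ∫_{−2}^{2} p(x) ρ_sc(x) dx = 1 + (-3) = -2.


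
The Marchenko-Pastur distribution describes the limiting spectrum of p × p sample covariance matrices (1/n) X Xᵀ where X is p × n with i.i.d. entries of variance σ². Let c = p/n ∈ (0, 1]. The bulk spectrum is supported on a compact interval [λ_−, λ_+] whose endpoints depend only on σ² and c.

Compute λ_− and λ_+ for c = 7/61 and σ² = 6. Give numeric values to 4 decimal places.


c = 7/61 = 0.114754; √c = 0.338754.
λ_− = σ² (1 − √c)² = 6 · (1 − 0.338754)² = 6 · (0.661246)² = 2.623480.
λ_+ = σ² (1 + √c)² = 6 · (1 + 0.338754)² = 6 · (1.338754)² = 10.753570.

Rounded to 4 decimal places: λ_− ≈ 2.6235, λ_+ ≈ 10.7536.


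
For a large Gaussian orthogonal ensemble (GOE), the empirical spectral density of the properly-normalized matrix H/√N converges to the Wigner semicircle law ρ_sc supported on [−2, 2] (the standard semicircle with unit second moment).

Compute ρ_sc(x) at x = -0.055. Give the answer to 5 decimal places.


ρ_sc(x) = (1/(2π)) √(4 − x²). With x = -0.055:
  4 − x² = 4 − (-0.055)² = 4 − 0.003025 = 3.996975.
  √(4 − x²) = 1.999244.
  1/(2π) = 0.159155.
  ρ_sc(-0.055) = 0.159155 · 1.999244 = 0.318190.

Rounded to 5 decimal places: ρ_sc(-0.055) ≈ 0.31819.


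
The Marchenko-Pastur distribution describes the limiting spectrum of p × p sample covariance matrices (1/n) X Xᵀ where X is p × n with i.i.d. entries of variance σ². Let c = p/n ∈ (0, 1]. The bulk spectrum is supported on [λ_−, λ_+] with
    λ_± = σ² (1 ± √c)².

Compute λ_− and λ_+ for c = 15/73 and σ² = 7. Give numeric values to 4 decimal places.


c = 15/73 = 0.205479; √c = 0.453298.
λ_− = σ² (1 − √c)² = 7 · (1 − 0.453298)² = 7 · (0.546702)² = 2.092178.
λ_+ = σ² (1 + √c)² = 7 · (1 + 0.453298)² = 7 · (1.453298)² = 14.784534.

Rounded to 4 decimal places: λ_− ≈ 2.0922, λ_+ ≈ 14.7845.


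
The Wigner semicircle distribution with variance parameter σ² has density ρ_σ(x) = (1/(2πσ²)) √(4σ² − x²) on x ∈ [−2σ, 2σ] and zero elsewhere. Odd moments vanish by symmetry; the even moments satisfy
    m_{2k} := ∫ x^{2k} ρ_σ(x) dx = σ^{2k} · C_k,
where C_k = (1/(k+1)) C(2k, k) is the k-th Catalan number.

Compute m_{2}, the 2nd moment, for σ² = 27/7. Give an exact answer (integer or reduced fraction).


By the scaled semicircle moment identity, m_{2k} = σ^{2k} · C_k with k = 1.
C_1 = (1/(k+1)) · C(2k, k) = (1/2) · C(2, 1) = (1/2) · 2 = 1.
σ^{2k} = (σ²)^k = (27/7)^1 = 27/7.

Therefore m_{2} = σ^{2} · C_1 = (27/7) · 1 = 27/7.


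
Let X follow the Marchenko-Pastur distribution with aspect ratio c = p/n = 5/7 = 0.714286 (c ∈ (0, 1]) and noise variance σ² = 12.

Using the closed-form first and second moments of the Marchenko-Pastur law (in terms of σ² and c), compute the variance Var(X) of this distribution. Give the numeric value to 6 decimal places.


Recall the MP moments m_1 = E[X] = σ² and m_2 = E[X²] = σ⁴ (1 + c).
m_1 = E[X] = σ² = 12, so m_1² = 144.
m_2 = E[X²] = σ⁴ (1 + c) = 144 · (1 + 0.714286) = 144 · 1.714286 = 246.857143.
(Note m_2 − m_1² simplifies to c · σ⁴ = 0.714286 · 144.)

Var(X) = m_2 − m_1² = 246.857143 − 144 = 102.857143.


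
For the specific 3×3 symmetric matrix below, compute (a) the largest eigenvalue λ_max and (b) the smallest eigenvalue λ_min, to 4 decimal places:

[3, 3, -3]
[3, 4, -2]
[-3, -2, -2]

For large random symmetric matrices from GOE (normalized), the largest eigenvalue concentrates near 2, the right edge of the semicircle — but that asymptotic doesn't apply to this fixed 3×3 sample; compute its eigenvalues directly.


Since M is real symmetric, all three eigenvalues are real; they are the roots of det(λI − M) = λ³ − (tr M) λ² + s λ − det M, where s is the sum of the principal 2×2 minors.
tr M = 3 + 4 + (-2) = 5.
s = (3·4 − 3²) + (3·(-2) − (-3)²) + (4·(-2) − (-2)²) = 3 + (-15) + (-12) = -24.
det M (expand along row 1) = 3·(-12) − 3·(-12) + (-3)·6 = -18.
Characteristic polynomial: λ³ − 5λ² − 24λ + 18 = 0.
Substitute λ = y + (tr M)/3 = y + 1.666667 to remove the quadratic term: y³ + p·y + q = 0 with p = s − (tr M)²/3 = -32.333333 and q = −2(tr M)³/27 + (tr M)·s/3 − det M = -31.259259.
Three real roots ⇒ use the trigonometric (Viète) form: r = 2√(−p/3) = 6.565905, φ = arccos(3q/(p·r)) = arccos(0.441728) = 1.113273 rad.
y_k = r·cos(φ/3 − 2πk/3) for k = 0, 1, 2 gives y = 6.118979, -0.997475, -5.121504.
λ_k = y_k + 1.666667 gives λ = 7.7856, 0.6692, -3.4548 (check: the sum is 5.0000 = tr M).

Hence λ_max = 7.7856 and λ_min = -3.4548.


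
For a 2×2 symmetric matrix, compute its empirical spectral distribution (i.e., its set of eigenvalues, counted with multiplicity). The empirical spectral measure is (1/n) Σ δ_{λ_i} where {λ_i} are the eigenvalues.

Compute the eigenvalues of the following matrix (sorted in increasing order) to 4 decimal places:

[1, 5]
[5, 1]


Since M is real symmetric, both eigenvalues are real; they are the roots of det(λI − M) = λ² − (tr M) λ + det M.
tr M = 1 + 1 = 2.
det M = 1·1 − 5² = 1 − 25 = -24.
Characteristic polynomial: λ² − 2λ − 24 = 0.
Discriminant Δ = (tr M)² − 4·det M = 4 − (-96) = 100; √Δ = 10.000000.
λ = (tr M ± √Δ)/2 = (2 ± 10.000000)/2, giving (tr M − √Δ)/2 = -4.0000 and (tr M + √Δ)/2 = 6.0000.

Eigenvalues sorted in increasing order: [-4.0000, 6.0000].


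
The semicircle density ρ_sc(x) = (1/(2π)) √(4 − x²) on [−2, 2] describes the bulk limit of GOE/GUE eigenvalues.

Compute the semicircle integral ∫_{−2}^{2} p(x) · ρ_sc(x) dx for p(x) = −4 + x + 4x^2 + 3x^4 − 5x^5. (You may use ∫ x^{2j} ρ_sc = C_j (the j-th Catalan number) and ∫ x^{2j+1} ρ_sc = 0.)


Write p(x) = Σ a_i x^i, split into monomials and integrate each against ρ_sc separately.
Using ∫ x^{2j} ρ_sc = C_j = (1/(j+1)) C(2j, j) (Catalan numbers) and ∫ x^{2j+1} ρ_sc = 0 (odd monomials vanish by symmetry):
  i = 0 (even): a_0 · C_{0} = -4 · 1 = -4
  i = 1 (odd): ∫ x^1 ρ_sc = 0 (vanishes)
  i = 2 (even): a_2 · C_{1} = 4 · 1 = 4
  i = 4 (even): a_4 · C_{2} = 3 · 2 = 6
  i = 5 (odd): ∫ x^5 ρ_sc = 0 (vanishes)

Summing the contributions: ∫_{−2}^{2} p(x) ρ_sc(x) dx = (-4) + 4 + 6 = 6.


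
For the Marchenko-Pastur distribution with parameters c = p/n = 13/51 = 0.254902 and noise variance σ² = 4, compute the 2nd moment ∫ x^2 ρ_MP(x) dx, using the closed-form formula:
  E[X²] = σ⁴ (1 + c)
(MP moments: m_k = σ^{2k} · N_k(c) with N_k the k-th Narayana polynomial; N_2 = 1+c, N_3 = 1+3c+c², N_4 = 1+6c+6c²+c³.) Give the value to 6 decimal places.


E[X²] = σ⁴ (1 + c) (second MP moment). With σ² = 4 (so σ⁴ = 16) and c = 13/51 = 0.254902: E[X²] = 16 · (1 + 0.254902) = 16 · 1.254902.

So E[X^2] = 20.078431.


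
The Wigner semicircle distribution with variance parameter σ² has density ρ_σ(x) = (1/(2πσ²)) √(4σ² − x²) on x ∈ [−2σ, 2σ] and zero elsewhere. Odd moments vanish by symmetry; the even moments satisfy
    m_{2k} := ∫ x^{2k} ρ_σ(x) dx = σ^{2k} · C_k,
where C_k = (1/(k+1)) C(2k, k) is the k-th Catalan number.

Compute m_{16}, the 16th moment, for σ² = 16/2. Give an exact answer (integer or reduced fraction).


By the scaled semicircle moment identity, m_{2k} = σ^{2k} · C_k with k = 8.
C_8 = (1/(k+1)) · C(2k, k) = (1/9) · C(16, 8) = (1/9) · 12870 = 1430.
σ^{2k} = (σ²)^k = (16/2)^8 = 16777216.

Therefore m_{16} = σ^{16} · C_8 = 16777216 · 1430 = 23991418880.


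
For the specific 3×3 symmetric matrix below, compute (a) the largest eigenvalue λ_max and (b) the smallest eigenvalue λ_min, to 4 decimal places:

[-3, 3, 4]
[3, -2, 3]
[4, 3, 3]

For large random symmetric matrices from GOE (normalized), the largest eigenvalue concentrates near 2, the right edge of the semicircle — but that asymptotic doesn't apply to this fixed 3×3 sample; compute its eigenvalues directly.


Since M is real symmetric, all three eigenvalues are real; they are the roots of det(λI − M) = λ³ − (tr M) λ² + s λ − det M, where s is the sum of the principal 2×2 minors.
tr M = -3 + (-2) + 3 = -2.
s = ((-3)·(-2) − 3²) + ((-3)·3 − 4²) + ((-2)·3 − 3²) = -3 + (-25) + (-15) = -43.
det M (expand along row 1) = (-3)·(-15) − 3·(-3) + 4·17 = 122.
Characteristic polynomial: λ³ + 2λ² − 43λ − 122 = 0.
Substitute λ = y + (tr M)/3 = y − 0.666667 to remove the quadratic term: y³ + p·y + q = 0 with p = s − (tr M)²/3 = -44.333333 and q = −2(tr M)³/27 + (tr M)·s/3 − det M = -92.740741.
Three real roots ⇒ use the trigonometric (Viète) form: r = 2√(−p/3) = 7.688375, φ = arccos(3q/(p·r)) = arccos(0.816257) = 0.615895 rad.
y_k = r·cos(φ/3 − 2πk/3) for k = 0, 1, 2 gives y = 7.526921, -2.406099, -5.120822.
λ_k = y_k − 0.666667 gives λ = 6.8603, -3.0728, -5.7875 (check: the sum is -2.0000 = tr M).

Hence λ_max = 6.8603 and λ_min = -5.7875.


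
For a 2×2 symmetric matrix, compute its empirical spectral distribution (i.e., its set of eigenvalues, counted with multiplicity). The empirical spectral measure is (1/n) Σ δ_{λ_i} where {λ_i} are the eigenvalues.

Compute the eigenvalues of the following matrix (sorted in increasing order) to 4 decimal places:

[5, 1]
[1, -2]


Since M is real symmetric, both eigenvalues are real; they are the roots of det(λI − M) = λ² − (tr M) λ + det M.
tr M = 5 + (-2) = 3.
det M = 5·(-2) − 1² = -10 − 1 = -11.
Characteristic polynomial: λ² − 3λ − 11 = 0.
Discriminant Δ = (tr M)² − 4·det M = 9 − (-44) = 53; √Δ = 7.280110.
λ = (tr M ± √Δ)/2 = (3 ± 7.280110)/2, giving (tr M − √Δ)/2 = -2.1401 and (tr M + √Δ)/2 = 5.1401.

Eigenvalues sorted in increasing order: [-2.1401, 5.1401].


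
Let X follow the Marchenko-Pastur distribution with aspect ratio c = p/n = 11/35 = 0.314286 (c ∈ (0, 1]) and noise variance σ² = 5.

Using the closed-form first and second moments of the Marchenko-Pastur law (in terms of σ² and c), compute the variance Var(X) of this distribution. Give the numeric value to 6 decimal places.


Recall the MP moments m_1 = E[X] = σ² and m_2 = E[X²] = σ⁴ (1 + c).
m_1 = E[X] = σ² = 5, so m_1² = 25.
m_2 = E[X²] = σ⁴ (1 + c) = 25 · (1 + 0.314286) = 25 · 1.314286 = 32.857143.
(Note m_2 − m_1² simplifies to c · σ⁴ = 0.314286 · 25.)

Var(X) = m_2 − m_1² = 32.857143 − 25 = 7.857143.


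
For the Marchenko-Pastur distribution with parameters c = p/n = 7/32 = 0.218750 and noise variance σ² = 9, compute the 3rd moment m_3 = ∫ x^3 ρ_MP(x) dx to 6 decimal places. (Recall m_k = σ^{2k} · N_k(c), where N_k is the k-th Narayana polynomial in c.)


E[X³] = σ⁶ (1 + 3c + c²) (third MP moment). With σ² = 9 (so σ⁶ = 729) and c = 7/32 = 0.218750: E[X³] = 729 · (1 + 3·0.218750 + (0.218750)²) = 729 · 1.704102.

So E[X^3] = 1242.290039.


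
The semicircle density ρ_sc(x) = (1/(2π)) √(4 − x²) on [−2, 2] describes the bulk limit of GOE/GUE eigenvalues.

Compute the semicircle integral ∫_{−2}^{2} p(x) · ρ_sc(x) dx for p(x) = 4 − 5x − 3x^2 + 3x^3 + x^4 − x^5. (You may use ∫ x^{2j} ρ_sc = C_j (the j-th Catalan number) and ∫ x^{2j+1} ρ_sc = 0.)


Write p(x) = Σ a_i x^i, split into monomials and integrate each against ρ_sc separately.
Using ∫ x^{2j} ρ_sc = C_j = (1/(j+1)) C(2j, j) (Catalan numbers) and ∫ x^{2j+1} ρ_sc = 0 (odd monomials vanish by symmetry):
  i = 0 (even): a_0 · C_{0} = 4 · 1 = 4
  i = 1 (odd): ∫ x^1 ρ_sc = 0 (vanishes)
  i = 2 (even): a_2 · C_{1} = -3 · 1 = -3
  i = 3 (odd): ∫ x^3 ρ_sc = 0 (vanishes)
  i = 4 (even): a_4 · C_{2} = 1 · 2 = 2
  i = 5 (odd): ∫ x^5 ρ_sc = 0 (vanishes)

Summing the contributions: ∫_{−2}^{2} p(x) ρ_sc(x) dx = 4 + (-3) + 2 = 3.


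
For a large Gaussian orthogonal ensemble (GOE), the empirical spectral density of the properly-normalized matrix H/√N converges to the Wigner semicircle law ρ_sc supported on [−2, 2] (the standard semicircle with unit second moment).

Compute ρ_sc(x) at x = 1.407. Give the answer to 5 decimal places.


ρ_sc(x) = (1/(2π)) √(4 − x²). With x = 1.407:
  4 − x² = 4 − (1.407)² = 4 − 1.979649 = 2.020351.
  √(4 − x²) = 1.421391.
  1/(2π) = 0.159155.
  ρ_sc(1.407) = 0.159155 · 1.421391 = 0.226221.

Rounded to 5 decimal places: ρ_sc(1.407) ≈ 0.22622.


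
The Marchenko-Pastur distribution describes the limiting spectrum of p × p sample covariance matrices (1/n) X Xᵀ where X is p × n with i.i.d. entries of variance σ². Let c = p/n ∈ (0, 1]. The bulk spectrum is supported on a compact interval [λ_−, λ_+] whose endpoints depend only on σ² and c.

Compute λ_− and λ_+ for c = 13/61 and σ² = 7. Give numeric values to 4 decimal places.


c = 13/61 = 0.213115; √c = 0.461644.
λ_− = σ² (1 − √c)² = 7 · (1 − 0.461644)² = 7 · (0.538356)² = 2.028794.
λ_+ = σ² (1 + √c)² = 7 · (1 + 0.461644)² = 7 · (1.461644)² = 14.954813.

Rounded to 4 decimal places: λ_− ≈ 2.0288, λ_+ ≈ 14.9548.


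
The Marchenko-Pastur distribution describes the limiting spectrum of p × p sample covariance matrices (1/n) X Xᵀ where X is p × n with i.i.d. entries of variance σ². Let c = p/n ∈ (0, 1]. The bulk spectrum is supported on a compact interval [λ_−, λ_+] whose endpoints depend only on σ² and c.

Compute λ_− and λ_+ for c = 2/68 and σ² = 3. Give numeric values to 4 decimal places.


c = 2/68 = 0.029412; √c = 0.171499.
λ_− = σ² (1 − √c)² = 3 · (1 − 0.171499)² = 3 · (0.828501)² = 2.059244.
λ_+ = σ² (1 + √c)² = 3 · (1 + 0.171499)² = 3 · (1.171499)² = 4.117227.

Rounded to 4 decimal places: λ_− ≈ 2.0592, λ_+ ≈ 4.1172.


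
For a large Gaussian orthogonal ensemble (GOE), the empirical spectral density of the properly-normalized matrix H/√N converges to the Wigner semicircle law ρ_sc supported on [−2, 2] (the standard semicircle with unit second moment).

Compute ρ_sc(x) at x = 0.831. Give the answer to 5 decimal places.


ρ_sc(x) = (1/(2π)) √(4 − x²). With x = 0.831:
  4 − x² = 4 − (0.831)² = 4 − 0.690561 = 3.309439.
  √(4 − x²) = 1.819186.
  1/(2π) = 0.159155.
  ρ_sc(0.831) = 0.159155 · 1.819186 = 0.289533.

Rounded to 5 decimal places: ρ_sc(0.831) ≈ 0.28953.


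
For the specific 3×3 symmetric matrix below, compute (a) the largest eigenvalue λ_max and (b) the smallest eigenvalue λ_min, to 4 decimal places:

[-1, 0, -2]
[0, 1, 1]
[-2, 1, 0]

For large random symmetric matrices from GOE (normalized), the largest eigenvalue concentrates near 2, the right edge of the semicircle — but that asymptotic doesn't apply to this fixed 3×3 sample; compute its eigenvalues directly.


Since M is real symmetric, all three eigenvalues are real; they are the roots of det(λI − M) = λ³ − (tr M) λ² + s λ − det M, where s is the sum of the principal 2×2 minors.
tr M = -1 + 1 + 0 = 0.
s = ((-1)·1 − 0²) + ((-1)·0 − (-2)²) + (1·0 − 1²) = -1 + (-4) + (-1) = -6.
det M (expand along row 1) = (-1)·(-1) − 0·2 + (-2)·2 = -3.
Characteristic polynomial: λ³ − 6λ + 3 = 0.
Substitute λ = y + (tr M)/3 = y + 0.000000 to remove the quadratic term: y³ + p·y + q = 0 with p = s − (tr M)²/3 = -6.000000 and q = −2(tr M)³/27 + (tr M)·s/3 − det M = 3.000000.
Three real roots ⇒ use the trigonometric (Viète) form: r = 2√(−p/3) = 2.828427, φ = arccos(3q/(p·r)) = arccos(-0.530330) = 2.129786 rad.
y_k = r·cos(φ/3 − 2πk/3) for k = 0, 1, 2 gives y = 2.145103, 0.523976, -2.669079.
λ_k = y_k + 0.000000 gives λ = 2.1451, 0.5240, -2.6691 (check: the sum is 0.0000 = tr M).

Hence λ_max = 2.1451 and λ_min = -2.6691.


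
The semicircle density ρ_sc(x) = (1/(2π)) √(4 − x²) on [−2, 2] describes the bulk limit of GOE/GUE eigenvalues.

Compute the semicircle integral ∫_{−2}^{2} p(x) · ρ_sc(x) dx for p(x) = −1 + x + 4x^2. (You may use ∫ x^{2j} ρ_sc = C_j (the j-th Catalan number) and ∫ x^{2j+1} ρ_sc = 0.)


Write p(x) = Σ a_i x^i, split into monomials and integrate each against ρ_sc separately.
Using ∫ x^{2j} ρ_sc = C_j = (1/(j+1)) C(2j, j) (Catalan numbers) and ∫ x^{2j+1} ρ_sc = 0 (odd monomials vanish by symmetry):
  i = 0 (even): a_0 · C_{0} = -1 · 1 = -1
  i = 1 (odd): ∫ x^1 ρ_sc = 0 (vanishes)
  i = 2 (even): a_2 · C_{1} = 4 · 1 = 4

Summing the contributions: ∫_{−2}^{2} p(x) ρ_sc(x) dx = (-1) + 4 = 3.


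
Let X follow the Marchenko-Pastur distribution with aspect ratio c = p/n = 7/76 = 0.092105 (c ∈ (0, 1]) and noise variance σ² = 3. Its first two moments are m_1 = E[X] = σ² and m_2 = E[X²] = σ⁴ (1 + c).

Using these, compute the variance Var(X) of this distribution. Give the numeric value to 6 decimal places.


m_1 = E[X] = σ² = 3, so m_1² = 9.
m_2 = E[X²] = σ⁴ (1 + c) = 9 · (1 + 0.092105) = 9 · 1.092105 = 9.828947.
(Note m_2 − m_1² simplifies to c · σ⁴ = 0.092105 · 9.)

Var(X) = m_2 − m_1² = 9.828947 − 9 = 0.828947.


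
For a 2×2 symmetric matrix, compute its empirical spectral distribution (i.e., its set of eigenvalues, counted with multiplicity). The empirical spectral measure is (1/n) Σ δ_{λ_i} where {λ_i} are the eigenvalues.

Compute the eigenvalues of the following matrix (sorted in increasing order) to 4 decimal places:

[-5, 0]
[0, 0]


Since M is real symmetric, both eigenvalues are real; they are the roots of det(λI − M) = λ² − (tr M) λ + det M.
tr M = -5 + 0 = -5.
det M = (-5)·0 − 0² = 0 − 0 = 0.
Characteristic polynomial: λ² + 5λ = 0.
Discriminant Δ = (tr M)² − 4·det M = 25 − 0 = 25; √Δ = 5.000000.
λ = (tr M ± √Δ)/2 = (-5 ± 5.000000)/2, giving (tr M − √Δ)/2 = -5.0000 and (tr M + √Δ)/2 = 0.0000.

Eigenvalues sorted in increasing order: [-5.0000, 0.0000].


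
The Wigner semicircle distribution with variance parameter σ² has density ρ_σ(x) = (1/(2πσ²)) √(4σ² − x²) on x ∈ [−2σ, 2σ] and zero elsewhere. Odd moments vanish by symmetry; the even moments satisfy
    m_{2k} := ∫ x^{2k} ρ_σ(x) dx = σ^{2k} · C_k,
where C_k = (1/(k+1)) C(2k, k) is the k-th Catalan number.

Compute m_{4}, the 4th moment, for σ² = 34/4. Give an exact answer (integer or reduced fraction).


By the scaled semicircle moment identity, m_{2k} = σ^{2k} · C_k with k = 2.
C_2 = (1/(k+1)) · C(2k, k) = (1/3) · C(4, 2) = (1/3) · 6 = 2.
σ^{2k} = (σ²)^k = (34/4)^2 = 289/4.

Therefore m_{4} = σ^{4} · C_2 = (289/4) · 2 = 289/2.


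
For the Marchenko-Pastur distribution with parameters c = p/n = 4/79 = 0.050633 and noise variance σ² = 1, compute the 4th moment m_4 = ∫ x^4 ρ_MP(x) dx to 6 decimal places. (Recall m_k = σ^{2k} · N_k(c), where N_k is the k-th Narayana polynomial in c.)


E[X⁴] = σ⁸ (1 + 6c + 6c² + c³) (fourth MP moment). With σ² = 1 (so σ⁸ = 1) and c = 4/79 = 0.050633: E[X⁴] = 1 · (1 + 6·0.050633 + 6·(0.050633)² + (0.050633)³) = 1 · 1.319309.

So E[X^4] = 1.319309.


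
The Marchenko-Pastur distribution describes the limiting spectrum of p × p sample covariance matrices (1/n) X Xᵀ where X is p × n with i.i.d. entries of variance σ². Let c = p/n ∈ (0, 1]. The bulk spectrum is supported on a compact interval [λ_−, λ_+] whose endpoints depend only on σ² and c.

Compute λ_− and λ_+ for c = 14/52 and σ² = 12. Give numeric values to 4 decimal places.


c = 14/52 = 0.269231; √c = 0.518875.
λ_− = σ² (1 − √c)² = 12 · (1 − 0.518875)² = 12 · (0.481125)² = 2.777781.
λ_+ = σ² (1 + √c)² = 12 · (1 + 0.518875)² = 12 · (1.518875)² = 27.683758.

Rounded to 4 decimal places: λ_− ≈ 2.7778, λ_+ ≈ 27.6838.


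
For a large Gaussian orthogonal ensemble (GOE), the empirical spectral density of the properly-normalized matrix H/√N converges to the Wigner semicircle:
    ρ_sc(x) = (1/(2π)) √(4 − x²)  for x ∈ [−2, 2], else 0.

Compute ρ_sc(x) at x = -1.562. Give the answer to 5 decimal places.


ρ_sc(x) = (1/(2π)) √(4 − x²). With x = -1.562:
  4 − x² = 4 − (-1.562)² = 4 − 2.439844 = 1.560156.
  √(4 − x²) = 1.249062.
  1/(2π) = 0.159155.
  ρ_sc(-1.562) = 0.159155 · 1.249062 = 0.198794.

Rounded to 5 decimal places: ρ_sc(-1.562) ≈ 0.19879.


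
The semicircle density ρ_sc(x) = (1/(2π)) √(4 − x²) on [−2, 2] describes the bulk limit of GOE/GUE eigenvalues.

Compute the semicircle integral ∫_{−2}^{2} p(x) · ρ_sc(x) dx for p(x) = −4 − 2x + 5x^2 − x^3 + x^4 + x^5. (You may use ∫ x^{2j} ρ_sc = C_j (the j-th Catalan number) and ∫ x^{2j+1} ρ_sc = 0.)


Write p(x) = Σ a_i x^i, split into monomials and integrate each against ρ_sc separately.
Using ∫ x^{2j} ρ_sc = C_j = (1/(j+1)) C(2j, j) (Catalan numbers) and ∫ x^{2j+1} ρ_sc = 0 (odd monomials vanish by symmetry):
  i = 0 (even): a_0 · C_{0} = -4 · 1 = -4
  i = 1 (odd): ∫ x^1 ρ_sc = 0 (vanishes)
  i = 2 (even): a_2 · C_{1} = 5 · 1 = 5
  i = 3 (odd): ∫ x^3 ρ_sc = 0 (vanishes)
  i = 4 (even): a_4 · C_{2} = 1 · 2 = 2
  i = 5 (odd): ∫ x^5 ρ_sc = 0 (vanishes)

Summing the contributions: ∫_{−2}^{2} p(x) ρ_sc(x) dx = (-4) + 5 + 2 = 3.


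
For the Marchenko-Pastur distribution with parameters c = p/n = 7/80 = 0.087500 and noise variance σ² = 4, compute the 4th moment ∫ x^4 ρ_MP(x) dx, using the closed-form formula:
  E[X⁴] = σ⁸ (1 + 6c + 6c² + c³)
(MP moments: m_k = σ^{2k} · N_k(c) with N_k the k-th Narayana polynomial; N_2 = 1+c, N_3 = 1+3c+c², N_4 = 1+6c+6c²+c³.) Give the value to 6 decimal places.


E[X⁴] = σ⁸ (1 + 6c + 6c² + c³) (fourth MP moment). With σ² = 4 (so σ⁸ = 256) and c = 7/80 = 0.087500: E[X⁴] = 256 · (1 + 6·0.087500 + 6·(0.087500)² + (0.087500)³) = 256 · 1.571607.

So E[X^4] = 402.331500.


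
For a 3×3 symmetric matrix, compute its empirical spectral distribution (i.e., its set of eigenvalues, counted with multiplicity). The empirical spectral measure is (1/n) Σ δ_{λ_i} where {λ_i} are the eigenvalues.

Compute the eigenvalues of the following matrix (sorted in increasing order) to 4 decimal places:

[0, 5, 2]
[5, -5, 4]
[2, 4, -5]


Since M is real symmetric, all three eigenvalues are real; they are the roots of det(λI − M) = λ³ − (tr M) λ² + s λ − det M, where s is the sum of the principal 2×2 minors.
tr M = 0 + (-5) + (-5) = -10.
s = (0·(-5) − 5²) + (0·(-5) − 2²) + ((-5)·(-5) − 4²) = -25 + (-4) + 9 = -20.
det M (expand along row 1) = 0·9 − 5·(-33) + 2·30 = 225.
Characteristic polynomial: λ³ + 10λ² − 20λ − 225 = 0.
Substitute λ = y + (tr M)/3 = y − 3.333333 to remove the quadratic term: y³ + p·y + q = 0 with p = s − (tr M)²/3 = -53.333333 and q = −2(tr M)³/27 + (tr M)·s/3 − det M = -84.259259.
Three real roots ⇒ use the trigonometric (Viète) form: r = 2√(−p/3) = 8.432740, φ = arccos(3q/(p·r)) = arccos(0.562045) = 0.973940 rad.
y_k = r·cos(φ/3 − 2πk/3) for k = 0, 1, 2 gives y = 7.992244, -1.666667, -6.325577.
λ_k = y_k − 3.333333 gives λ = 4.6589, -5.0000, -9.6589 (check: the sum is -10.0000 = tr M).

Eigenvalues sorted in increasing order: [-9.6589, -5.0000, 4.6589].
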